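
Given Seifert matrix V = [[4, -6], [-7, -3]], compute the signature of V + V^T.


Step 1: V + V^T = [[8, -13], [-13, -6]]
Step 2: trace = 2, det = -217
Step 3: Discriminant = 2^2 - 4*(-217) = 872
Step 4: Eigenvalues: 15.7648, -13.7648
Step 5: Signature = (# positive eigenvalues) - (# negative eigenvalues) = 0

0


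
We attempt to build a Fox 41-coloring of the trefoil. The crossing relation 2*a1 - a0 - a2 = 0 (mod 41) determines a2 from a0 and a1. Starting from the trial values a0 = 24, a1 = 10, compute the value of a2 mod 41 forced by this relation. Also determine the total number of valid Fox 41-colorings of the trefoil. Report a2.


Step 1: Apply the given crossing relation 2*a1 - a0 - a2 = 0 (mod 41).
  a2 = 2*a1 - a0 mod 41
  a2 = 2*10 - 24 mod 41
  a2 = 20 - 24 mod 41
  a2 = -4 mod 41 = 37
Step 2: The trefoil has determinant 3.
  Number of Fox p-colorings (p prime) is p^2 if p = 3, else p.
  Since 41 does not divide 3, only trivial (constant) colorings exist.
  (So the trial a0 = 24, a1 = 10 with a0 != a1 does NOT extend to a valid coloring of the whole trefoil: the other two crossing relations require 3*(a1 - a0) = 0 (mod 41), which fails.)
  Total colorings = 41
Step 3: a2 = 37, total Fox 41-colorings = 41

37


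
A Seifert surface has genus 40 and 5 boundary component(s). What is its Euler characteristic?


chi = 2 - 2g - b
= 2 - 2*40 - 5
= 2 - 80 - 5 = -83

-83


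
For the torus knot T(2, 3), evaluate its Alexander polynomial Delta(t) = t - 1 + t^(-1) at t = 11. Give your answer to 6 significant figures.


Substituting t = 11 into Delta(t) = t - 1 + t^(-1):
Term values: (11) + (-1) + (0.0909091)
Sum = 10.09090909
Rounded to 6 significant figures: 10.0909

10.0909


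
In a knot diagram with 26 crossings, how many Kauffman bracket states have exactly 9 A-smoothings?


We choose which 9 of 26 crossings get A-smoothings.
C(26, 9) = 26! / (9! * 17!)
= 3124550

3124550


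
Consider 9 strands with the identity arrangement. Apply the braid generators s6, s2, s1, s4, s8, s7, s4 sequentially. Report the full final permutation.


Starting with identity [1, 2, 3, 4, 5, 6, 7, 8, 9].
Apply generators in sequence:
  After s6: [1, 2, 3, 4, 5, 7, 6, 8, 9]
  After s2: [1, 3, 2, 4, 5, 7, 6, 8, 9]
  After s1: [3, 1, 2, 4, 5, 7, 6, 8, 9]
  After s4: [3, 1, 2, 5, 4, 7, 6, 8, 9]
  After s8: [3, 1, 2, 5, 4, 7, 6, 9, 8]
  After s7: [3, 1, 2, 5, 4, 7, 9, 6, 8]
  After s4: [3, 1, 2, 4, 5, 7, 9, 6, 8]
Final permutation: [3, 1, 2, 4, 5, 7, 9, 6, 8]

[3, 1, 2, 4, 5, 7, 9, 6, 8]


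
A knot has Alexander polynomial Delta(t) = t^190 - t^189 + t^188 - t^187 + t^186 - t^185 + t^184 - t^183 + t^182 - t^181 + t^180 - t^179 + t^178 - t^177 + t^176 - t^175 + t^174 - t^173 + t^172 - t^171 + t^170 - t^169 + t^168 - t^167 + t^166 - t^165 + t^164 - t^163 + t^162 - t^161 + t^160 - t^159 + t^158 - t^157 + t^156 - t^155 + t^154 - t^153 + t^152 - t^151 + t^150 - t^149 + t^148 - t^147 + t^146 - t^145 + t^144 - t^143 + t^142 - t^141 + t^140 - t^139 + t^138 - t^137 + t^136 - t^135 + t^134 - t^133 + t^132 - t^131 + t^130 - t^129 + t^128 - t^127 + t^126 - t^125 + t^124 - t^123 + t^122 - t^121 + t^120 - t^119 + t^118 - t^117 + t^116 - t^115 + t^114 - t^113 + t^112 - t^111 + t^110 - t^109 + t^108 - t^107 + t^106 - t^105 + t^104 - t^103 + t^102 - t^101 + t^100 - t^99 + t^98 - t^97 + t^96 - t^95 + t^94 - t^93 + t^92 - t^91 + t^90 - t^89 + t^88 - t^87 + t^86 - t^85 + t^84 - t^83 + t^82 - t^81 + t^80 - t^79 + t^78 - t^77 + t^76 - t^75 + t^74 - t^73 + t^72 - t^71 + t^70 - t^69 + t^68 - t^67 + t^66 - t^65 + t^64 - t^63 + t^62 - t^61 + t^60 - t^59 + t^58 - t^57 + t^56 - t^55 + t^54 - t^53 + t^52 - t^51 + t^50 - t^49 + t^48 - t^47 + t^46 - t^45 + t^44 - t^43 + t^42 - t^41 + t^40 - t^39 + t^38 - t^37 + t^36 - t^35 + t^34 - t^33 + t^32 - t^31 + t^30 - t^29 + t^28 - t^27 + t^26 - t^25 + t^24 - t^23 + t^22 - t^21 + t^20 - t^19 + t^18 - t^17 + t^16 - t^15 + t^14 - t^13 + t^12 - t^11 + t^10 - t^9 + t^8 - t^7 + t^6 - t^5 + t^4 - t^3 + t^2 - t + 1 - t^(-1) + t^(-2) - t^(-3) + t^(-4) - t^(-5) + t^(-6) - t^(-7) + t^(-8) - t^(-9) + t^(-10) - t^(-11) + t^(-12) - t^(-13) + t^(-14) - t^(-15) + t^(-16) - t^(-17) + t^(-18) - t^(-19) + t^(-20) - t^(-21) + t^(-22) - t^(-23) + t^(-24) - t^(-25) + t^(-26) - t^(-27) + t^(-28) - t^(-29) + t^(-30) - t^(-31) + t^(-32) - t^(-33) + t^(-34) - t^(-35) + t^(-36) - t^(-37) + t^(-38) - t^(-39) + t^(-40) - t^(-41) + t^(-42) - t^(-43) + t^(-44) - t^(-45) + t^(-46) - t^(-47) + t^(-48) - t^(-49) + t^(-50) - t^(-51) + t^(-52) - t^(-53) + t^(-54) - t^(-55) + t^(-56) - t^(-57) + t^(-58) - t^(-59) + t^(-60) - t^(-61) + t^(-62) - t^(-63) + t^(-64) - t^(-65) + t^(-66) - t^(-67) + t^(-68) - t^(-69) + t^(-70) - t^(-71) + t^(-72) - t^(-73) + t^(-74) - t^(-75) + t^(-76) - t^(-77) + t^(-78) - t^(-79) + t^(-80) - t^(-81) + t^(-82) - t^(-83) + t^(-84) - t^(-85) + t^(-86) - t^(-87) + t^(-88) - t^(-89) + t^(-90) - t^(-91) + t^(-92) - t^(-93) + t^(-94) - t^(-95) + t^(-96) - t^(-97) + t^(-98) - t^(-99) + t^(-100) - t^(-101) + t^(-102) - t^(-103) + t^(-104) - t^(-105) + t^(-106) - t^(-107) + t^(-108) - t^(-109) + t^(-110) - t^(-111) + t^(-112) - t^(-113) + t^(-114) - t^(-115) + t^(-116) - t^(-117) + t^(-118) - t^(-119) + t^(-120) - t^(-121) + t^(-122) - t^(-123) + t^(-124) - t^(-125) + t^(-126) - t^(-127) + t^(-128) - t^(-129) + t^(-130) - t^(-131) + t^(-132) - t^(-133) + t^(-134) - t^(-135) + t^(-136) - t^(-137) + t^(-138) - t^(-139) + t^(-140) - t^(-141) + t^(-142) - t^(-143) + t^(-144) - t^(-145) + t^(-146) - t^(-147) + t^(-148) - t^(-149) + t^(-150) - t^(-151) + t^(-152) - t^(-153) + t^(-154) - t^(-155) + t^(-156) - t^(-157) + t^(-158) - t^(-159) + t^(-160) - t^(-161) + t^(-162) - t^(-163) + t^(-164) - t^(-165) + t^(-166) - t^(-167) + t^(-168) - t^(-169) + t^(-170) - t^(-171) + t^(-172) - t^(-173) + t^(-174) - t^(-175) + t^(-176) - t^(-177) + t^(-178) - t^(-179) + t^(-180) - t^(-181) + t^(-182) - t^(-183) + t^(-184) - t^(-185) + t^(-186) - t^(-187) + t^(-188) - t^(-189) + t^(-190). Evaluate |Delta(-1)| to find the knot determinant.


Step 1: The polynomial has 381 terms with alternating signs, exponents from 190 down to -190.
Step 2: Substitute t = -1. The i-th term has coefficient (-1)^i and exponent (m-i),
  so its value is (-1)^i * (-1)^(m-i) = (-1)^m = 1 for every i.
Step 3: All 381 terms equal 1, so Delta(-1) = 381 * (1) = 381
Step 4: |Delta(-1)| = 381

381


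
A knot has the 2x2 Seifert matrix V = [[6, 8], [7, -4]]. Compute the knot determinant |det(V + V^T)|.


Step 1: Form V + V^T where V = [[6, 8], [7, -4]]
  V^T = [[6, 7], [8, -4]]
  V + V^T = [[12, 15], [15, -8]]
Step 2: det(V + V^T) = 12*(-8) - 15*15
  = -96 - 225 = -321
Step 3: Knot determinant = |det(V + V^T)| = |-321| = 321

321


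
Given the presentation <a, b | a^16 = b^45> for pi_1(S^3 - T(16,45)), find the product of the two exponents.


The relation is a^16 = b^45.
Product of exponents = 16 * 45
= 720

720


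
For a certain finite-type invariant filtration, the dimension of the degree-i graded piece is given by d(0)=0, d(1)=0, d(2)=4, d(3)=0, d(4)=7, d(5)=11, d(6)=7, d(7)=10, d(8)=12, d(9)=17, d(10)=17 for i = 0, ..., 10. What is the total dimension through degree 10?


Total dimension = d(0) + d(1) + ... + d(10)
= 0 + 0 + 4 + 0 + 7 + 11 + 7 + 10 + 12 + 17 + 17
= 85

85


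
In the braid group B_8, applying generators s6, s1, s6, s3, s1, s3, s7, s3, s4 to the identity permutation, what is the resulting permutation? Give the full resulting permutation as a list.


Starting with identity [1, 2, 3, 4, 5, 6, 7, 8].
Apply generators in sequence:
  After s6: [1, 2, 3, 4, 5, 7, 6, 8]
  After s1: [2, 1, 3, 4, 5, 7, 6, 8]
  After s6: [2, 1, 3, 4, 5, 6, 7, 8]
  After s3: [2, 1, 4, 3, 5, 6, 7, 8]
  After s1: [1, 2, 4, 3, 5, 6, 7, 8]
  After s3: [1, 2, 3, 4, 5, 6, 7, 8]
  After s7: [1, 2, 3, 4, 5, 6, 8, 7]
  After s3: [1, 2, 4, 3, 5, 6, 8, 7]
  After s4: [1, 2, 4, 5, 3, 6, 8, 7]
Final permutation: [1, 2, 4, 5, 3, 6, 8, 7]

[1, 2, 4, 5, 3, 6, 8, 7]


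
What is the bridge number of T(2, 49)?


The bridge number of T(p,q) is min(p,q).
min(2, 49) = 2

2


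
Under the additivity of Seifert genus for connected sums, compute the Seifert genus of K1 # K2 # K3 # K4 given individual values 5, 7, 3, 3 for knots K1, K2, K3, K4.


The Seifert genus is additive under connected sum.
Seifert genus(K1 # K2 # K3 # K4) = (5) + (7) + (3) + (3)
= 18

18


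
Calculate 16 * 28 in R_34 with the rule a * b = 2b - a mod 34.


16 * 28 = 2*28 - 16 mod 34
= 56 - 16 mod 34
= 40 mod 34 = 6

6


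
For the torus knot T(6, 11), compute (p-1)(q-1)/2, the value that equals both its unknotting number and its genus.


For a torus knot T(p,q), both the unknotting number and genus equal (p-1)(q-1)/2.
= (6-1)(11-1)/2
= 5*10/2
= 50/2 = 25

25


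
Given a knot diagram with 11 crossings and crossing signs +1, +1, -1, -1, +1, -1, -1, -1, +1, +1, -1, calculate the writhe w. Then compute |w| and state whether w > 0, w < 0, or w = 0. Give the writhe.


Step 1: Count positive crossings (+1).
Positive crossings: 5
Step 2: Count negative crossings (-1).
Negative crossings: 6
Step 3: Writhe = (positive) - (negative)
w = 5 - 6 = -1
Step 4: |w| = 1, and w is negative

-1


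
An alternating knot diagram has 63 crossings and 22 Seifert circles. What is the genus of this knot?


For alternating knots, g = (c - s + 1)/2.
= (63 - 22 + 1)/2
= 42/2 = 21

21


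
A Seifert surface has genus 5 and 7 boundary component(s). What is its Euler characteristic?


chi = 2 - 2g - b
= 2 - 2*5 - 7
= 2 - 10 - 7 = -15

-15


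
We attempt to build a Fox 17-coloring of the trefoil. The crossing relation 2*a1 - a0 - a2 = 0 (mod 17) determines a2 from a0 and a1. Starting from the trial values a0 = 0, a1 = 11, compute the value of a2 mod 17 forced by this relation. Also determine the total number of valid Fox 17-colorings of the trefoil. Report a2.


Step 1: Apply the given crossing relation 2*a1 - a0 - a2 = 0 (mod 17).
  a2 = 2*a1 - a0 mod 17
  a2 = 2*11 - 0 mod 17
  a2 = 22 - 0 mod 17
  a2 = 22 mod 17 = 5
Step 2: The trefoil has determinant 3.
  Number of Fox p-colorings (p prime) is p^2 if p = 3, else p.
  Since 17 does not divide 3, only trivial (constant) colorings exist.
  (So the trial a0 = 0, a1 = 11 with a0 != a1 does NOT extend to a valid coloring of the whole trefoil: the other two crossing relations require 3*(a1 - a0) = 0 (mod 17), which fails.)
  Total colorings = 17
Step 3: a2 = 5, total Fox 17-colorings = 17

5


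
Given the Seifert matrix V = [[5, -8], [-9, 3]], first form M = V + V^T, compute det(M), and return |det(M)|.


Step 1: Form V + V^T where V = [[5, -8], [-9, 3]]
  V^T = [[5, -9], [-8, 3]]
  V + V^T = [[10, -17], [-17, 6]]
Step 2: det(V + V^T) = 10*6 - (-17)*(-17)
  = 60 - 289 = -229
Step 3: Knot determinant = |det(V + V^T)| = |-229| = 229

229


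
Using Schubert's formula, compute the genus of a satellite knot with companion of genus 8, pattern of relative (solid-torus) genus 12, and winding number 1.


Schubert: g(satellite) = g_rel(pattern) + |winding| * g(companion),
where g_rel(pattern) is the genus of the pattern relative to the solid torus.
= 12 + 1 * 8
= 12 + 8 = 20

20


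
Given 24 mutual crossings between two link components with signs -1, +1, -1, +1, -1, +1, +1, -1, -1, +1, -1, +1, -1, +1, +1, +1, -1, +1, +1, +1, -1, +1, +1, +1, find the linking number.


Step 1: Count positive crossings: 15
Step 2: Count negative crossings: 9
Step 3: Sum of signs = 15 - 9 = 6
Step 4: Linking number = sum/2 = 6/2 = 3

3


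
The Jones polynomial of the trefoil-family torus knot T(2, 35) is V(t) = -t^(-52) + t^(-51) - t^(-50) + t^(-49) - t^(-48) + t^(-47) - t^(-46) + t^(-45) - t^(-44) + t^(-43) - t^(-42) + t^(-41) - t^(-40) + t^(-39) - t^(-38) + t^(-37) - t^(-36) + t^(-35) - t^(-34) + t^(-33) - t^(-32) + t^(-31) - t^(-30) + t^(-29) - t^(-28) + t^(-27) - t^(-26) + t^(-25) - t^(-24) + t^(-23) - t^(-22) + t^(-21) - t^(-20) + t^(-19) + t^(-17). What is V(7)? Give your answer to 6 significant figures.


Substituting t = 7 into V(t) = -t^(-52) + t^(-51) - t^(-50) + t^(-49) - t^(-48) + t^(-47) - t^(-46) + t^(-45) - t^(-44) + t^(-43) - t^(-42) + t^(-41) - t^(-40) + t^(-39) - t^(-38) + t^(-37) - t^(-36) + t^(-35) - t^(-34) + t^(-33) - t^(-32) + t^(-31) - t^(-30) + t^(-29) - t^(-28) + t^(-27) - t^(-26) + t^(-25) - t^(-24) + t^(-23) - t^(-22) + t^(-21) - t^(-20) + t^(-19) + t^(-17):
  (-)t^(-52) = -1.13475e-44
  (+)t^(-51) = 7.94328e-44
  (-)t^(-50) = -5.5603e-43
  (+)t^(-49) = 3.89221e-42
  (-)t^(-48) = -2.72455e-41
  (+)t^(-47) = 1.90718e-40
  (-)t^(-46) = -1.33503e-39
  (+)t^(-45) = 9.34519e-39
  (-)t^(-44) = -6.54163e-38
  (+)t^(-43) = 4.57914e-37
  (-)t^(-42) = -3.2054e-36
  (+)t^(-41) = 2.24378e-35
  (-)t^(-40) = -1.57065e-34
  (+)t^(-39) = 1.09945e-33
  (-)t^(-38) = -7.69617e-33
  (+)t^(-37) = 5.38732e-32
  (-)t^(-36) = -3.77112e-31
  (+)t^(-35) = 2.63979e-30
  (-)t^(-34) = -1.84785e-29
  (+)t^(-33) = 1.29349e-28
  (-)t^(-32) = -9.05446e-28
  (+)t^(-31) = 6.33812e-27
  (-)t^(-30) = -4.43669e-26
  (+)t^(-29) = 3.10568e-25
  (-)t^(-28) = -2.17398e-24
  (+)t^(-27) = 1.52178e-23
  (-)t^(-26) = -1.06525e-22
  (+)t^(-25) = 7.45674e-22
  (-)t^(-24) = -5.21972e-21
  (+)t^(-23) = 3.6538e-20
  (-)t^(-22) = -2.55766e-19
  (+)t^(-21) = 1.79036e-18
  (-)t^(-20) = -1.25325e-17
  (+)t^(-19) = 8.77278e-17
  (+)t^(-17) = 4.29866e-15
Sum = (-1.13475e-44) + (7.94328e-44) + (-5.5603e-43) + (3.89221e-42) + (-2.72455e-41) + (1.90718e-40) + (-1.33503e-39) + (9.34519e-39) + (-6.54163e-38) + (4.57914e-37) + (-3.2054e-36) + (2.24378e-35) + (-1.57065e-34) + (1.09945e-33) + (-7.69617e-33) + (5.38732e-32) + (-3.77112e-31) + (2.63979e-30) + (-1.84785e-29) + (1.29349e-28) + (-9.05446e-28) + (6.33812e-27) + (-4.43669e-26) + (3.10568e-25) + (-2.17398e-24) + (1.52178e-23) + (-1.06525e-22) + (7.45674e-22) + (-5.21972e-21) + (3.6538e-20) + (-2.55766e-19) + (1.79036e-18) + (-1.25325e-17) + (8.77278e-17) + (4.29866e-15)
= 4.375424038e-15
Rounded to 6 significant figures: 4.37542e-15

4.37542e-15


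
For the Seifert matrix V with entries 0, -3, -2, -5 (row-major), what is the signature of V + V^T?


Step 1: V + V^T = [[0, -5], [-5, -10]]
Step 2: trace = -10, det = -25
Step 3: Discriminant = (-10)^2 - 4*(-25) = 200
Step 4: Eigenvalues: 2.07107, -12.0711
Step 5: Signature = (# positive eigenvalues) - (# negative eigenvalues) = 0

0


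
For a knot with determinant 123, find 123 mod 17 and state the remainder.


Step 1: A knot is p-colorable if and only if p divides its determinant.
Step 2: Compute 123 mod 17.
123 = 7 * 17 + 4
Step 3: 123 mod 17 = 4
Step 4: The knot is 17-colorable: no

4


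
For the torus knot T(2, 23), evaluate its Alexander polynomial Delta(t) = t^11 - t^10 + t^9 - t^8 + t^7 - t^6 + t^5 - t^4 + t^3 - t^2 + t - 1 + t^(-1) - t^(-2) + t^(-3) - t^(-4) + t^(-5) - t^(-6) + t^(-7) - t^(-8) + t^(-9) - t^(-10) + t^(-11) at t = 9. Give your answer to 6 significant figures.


Substituting t = 9 into Delta(t) = t^11 - t^10 + t^9 - t^8 + t^7 - t^6 + t^5 - t^4 + t^3 - t^2 + t - 1 + t^(-1) - t^(-2) + t^(-3) - t^(-4) + t^(-5) - t^(-6) + t^(-7) - t^(-8) + t^(-9) - t^(-10) + t^(-11):
Term values: (31381059609) + (-3486784401) + (387420489) + (-43046721) + (4782969) + (-531441) + (59049) + (-6561) + (729) + (-81) + (9) + (-1) + (0.111111) + (-0.0123457) + (0.00137174) + (-0.000152416) + (1.69351e-05) + (-1.88168e-06) + (2.09075e-07) + (-2.32306e-08) + (2.58117e-09) + (-2.86797e-10) + (3.18664e-11)
Sum = 2.824295365e+10
Rounded to 6 significant figures: 2.8243e+10

2.8243e+10


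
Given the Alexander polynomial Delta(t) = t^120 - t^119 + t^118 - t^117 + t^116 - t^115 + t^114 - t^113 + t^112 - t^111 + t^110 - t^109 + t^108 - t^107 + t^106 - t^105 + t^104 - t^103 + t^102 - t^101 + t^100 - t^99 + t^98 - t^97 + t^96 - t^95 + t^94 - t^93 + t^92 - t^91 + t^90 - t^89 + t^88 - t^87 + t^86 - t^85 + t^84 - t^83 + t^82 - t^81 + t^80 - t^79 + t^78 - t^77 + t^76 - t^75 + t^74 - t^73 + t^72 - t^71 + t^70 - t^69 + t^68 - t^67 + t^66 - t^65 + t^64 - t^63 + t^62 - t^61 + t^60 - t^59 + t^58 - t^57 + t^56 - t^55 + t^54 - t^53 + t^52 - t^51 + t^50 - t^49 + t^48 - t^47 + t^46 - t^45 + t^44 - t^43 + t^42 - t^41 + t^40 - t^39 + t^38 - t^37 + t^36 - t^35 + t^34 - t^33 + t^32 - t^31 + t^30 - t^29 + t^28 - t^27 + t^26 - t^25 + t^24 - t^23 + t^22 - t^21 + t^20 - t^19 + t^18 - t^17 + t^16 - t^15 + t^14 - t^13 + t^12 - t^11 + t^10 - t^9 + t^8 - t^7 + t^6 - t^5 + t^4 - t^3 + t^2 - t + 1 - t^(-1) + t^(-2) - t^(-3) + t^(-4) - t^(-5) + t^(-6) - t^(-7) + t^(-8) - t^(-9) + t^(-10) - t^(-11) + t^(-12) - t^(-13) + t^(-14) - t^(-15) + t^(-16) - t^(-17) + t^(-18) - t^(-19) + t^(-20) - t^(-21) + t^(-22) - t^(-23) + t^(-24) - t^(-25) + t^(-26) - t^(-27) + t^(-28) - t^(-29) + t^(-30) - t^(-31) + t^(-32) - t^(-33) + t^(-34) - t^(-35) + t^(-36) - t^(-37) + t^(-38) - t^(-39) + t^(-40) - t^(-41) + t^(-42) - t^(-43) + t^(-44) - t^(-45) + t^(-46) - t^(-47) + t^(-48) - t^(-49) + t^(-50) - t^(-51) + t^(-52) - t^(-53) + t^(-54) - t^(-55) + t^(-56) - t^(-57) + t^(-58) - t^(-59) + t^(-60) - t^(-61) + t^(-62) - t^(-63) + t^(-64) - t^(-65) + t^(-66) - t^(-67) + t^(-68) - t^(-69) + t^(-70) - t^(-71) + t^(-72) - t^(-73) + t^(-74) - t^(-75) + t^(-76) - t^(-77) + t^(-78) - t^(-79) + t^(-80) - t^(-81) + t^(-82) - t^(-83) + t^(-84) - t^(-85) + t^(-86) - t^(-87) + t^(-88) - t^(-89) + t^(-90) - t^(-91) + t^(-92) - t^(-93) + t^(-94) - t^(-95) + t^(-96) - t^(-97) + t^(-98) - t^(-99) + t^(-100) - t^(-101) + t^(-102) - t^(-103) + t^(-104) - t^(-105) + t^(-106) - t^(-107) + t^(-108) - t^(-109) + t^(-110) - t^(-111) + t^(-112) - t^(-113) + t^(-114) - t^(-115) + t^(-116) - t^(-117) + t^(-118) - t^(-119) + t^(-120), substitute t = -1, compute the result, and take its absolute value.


Step 1: The polynomial has 241 terms with alternating signs, exponents from 120 down to -120.
Step 2: Substitute t = -1. The i-th term has coefficient (-1)^i and exponent (m-i),
  so its value is (-1)^i * (-1)^(m-i) = (-1)^m = 1 for every i.
Step 3: All 241 terms equal 1, so Delta(-1) = 241 * (1) = 241
Step 4: |Delta(-1)| = 241

241


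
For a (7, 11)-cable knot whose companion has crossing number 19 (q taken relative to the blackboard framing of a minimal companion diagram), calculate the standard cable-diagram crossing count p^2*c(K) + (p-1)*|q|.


Step 1: Each of the c(K) crossings of the companion diagram becomes p*p = p^2 crossings among the p parallel strands, and each of the |q| twists s_1 s_2 ... s_(p-1) adds (p-1) crossings.
  Crossings = p^2 * c(K) + (p-1)*|q|
Step 2: = 7^2 * 19 + (7-1)*11
Step 3: = 49*19 + 6*11
Step 4: = 931 + 66 = 997

997


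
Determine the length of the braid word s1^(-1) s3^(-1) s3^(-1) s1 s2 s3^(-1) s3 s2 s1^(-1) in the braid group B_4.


The word length counts the number of generators (including inverses).
Listing each generator: s1^(-1), s3^(-1), s3^(-1), s1, s2, s3^(-1), s3, s2, s1^(-1)
There are 9 generators in this braid word.

9


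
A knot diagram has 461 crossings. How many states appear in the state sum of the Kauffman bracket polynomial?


Each crossing contributes 2 choices (A-smoothing or B-smoothing).
Total states = 2^461 = 5954262829429611647380060634218533145425030026750509549825967711687797048224955787888157087447151129073766576998532529631515456541611261952

5954262829429611647380060634218533145425030026750509549825967711687797048224955787888157087447151129073766576998532529631515456541611261952


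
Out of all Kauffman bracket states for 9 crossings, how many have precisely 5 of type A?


We choose which 5 of 9 crossings get A-smoothings.
C(9, 5) = 9! / (5! * 4!)
= 126

126


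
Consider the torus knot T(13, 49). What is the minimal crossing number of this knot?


For a torus knot T(p, q) with gcd(p,q)=1,
the crossing number is min(p*(q-1), q*(p-1)).
p*(q-1) = 13*48 = 624
q*(p-1) = 49*12 = 588
min(624, 588) = 588

588


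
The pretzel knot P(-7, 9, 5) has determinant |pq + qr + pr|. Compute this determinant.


Step 1: Compute pq + qr + pr.
pq = (-7)*9 = -63
qr = 9*5 = 45
pr = (-7)*5 = -35
pq + qr + pr = -63 + 45 + (-35) = -53
Step 2: Take absolute value.
det(P(-7,9,5)) = |-53| = 53

53


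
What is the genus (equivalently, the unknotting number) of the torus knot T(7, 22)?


For a torus knot T(p,q), both the unknotting number and genus equal (p-1)(q-1)/2.
= (7-1)(22-1)/2
= 6*21/2
= 126/2 = 63

63


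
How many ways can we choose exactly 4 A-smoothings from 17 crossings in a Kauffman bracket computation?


We choose which 4 of 17 crossings get A-smoothings.
C(17, 4) = 17! / (4! * 13!)
= 2380

2380


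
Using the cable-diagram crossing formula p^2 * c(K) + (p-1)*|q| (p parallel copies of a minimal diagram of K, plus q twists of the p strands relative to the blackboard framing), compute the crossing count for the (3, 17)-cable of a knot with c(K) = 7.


Step 1: Each of the c(K) crossings of the companion diagram becomes p*p = p^2 crossings among the p parallel strands, and each of the |q| twists s_1 s_2 ... s_(p-1) adds (p-1) crossings.
  Crossings = p^2 * c(K) + (p-1)*|q|
Step 2: = 3^2 * 7 + (3-1)*17
Step 3: = 9*7 + 2*17
Step 4: = 63 + 34 = 97

97


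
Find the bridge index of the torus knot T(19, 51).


The bridge number of T(p,q) is min(p,q).
min(19, 51) = 19

19


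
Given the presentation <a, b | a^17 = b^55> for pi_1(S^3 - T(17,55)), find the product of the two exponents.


The relation is a^17 = b^55.
Product of exponents = 17 * 55
= 935

935


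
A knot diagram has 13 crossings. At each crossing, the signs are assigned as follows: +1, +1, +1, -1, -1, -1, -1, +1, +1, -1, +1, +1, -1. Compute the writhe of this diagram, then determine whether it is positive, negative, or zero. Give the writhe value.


Step 1: Count positive crossings (+1).
Positive crossings: 7
Step 2: Count negative crossings (-1).
Negative crossings: 6
Step 3: Writhe = (positive) - (negative)
w = 7 - 6 = 1
Step 4: |w| = 1, and w is positive

1


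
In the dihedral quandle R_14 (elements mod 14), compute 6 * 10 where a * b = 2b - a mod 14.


6 * 10 = 2*10 - 6 mod 14
= 20 - 6 mod 14
= 14 mod 14 = 0

0


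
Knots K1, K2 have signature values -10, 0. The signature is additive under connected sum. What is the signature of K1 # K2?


The signature is additive under connected sum.
signature(K1 # K2) = (-10) + (0)
= -10

-10


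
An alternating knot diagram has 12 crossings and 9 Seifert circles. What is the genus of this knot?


For alternating knots, g = (c - s + 1)/2.
= (12 - 9 + 1)/2
= 4/2 = 2

2


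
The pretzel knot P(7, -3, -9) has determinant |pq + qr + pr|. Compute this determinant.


Step 1: Compute pq + qr + pr.
pq = 7*(-3) = -21
qr = (-3)*(-9) = 27
pr = 7*(-9) = -63
pq + qr + pr = -21 + 27 + (-63) = -57
Step 2: Take absolute value.
det(P(7,-3,-9)) = |-57| = 57

57


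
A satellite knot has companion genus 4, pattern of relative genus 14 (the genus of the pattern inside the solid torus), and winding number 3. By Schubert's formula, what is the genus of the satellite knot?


Schubert: g(satellite) = g_rel(pattern) + |winding| * g(companion),
where g_rel(pattern) is the genus of the pattern relative to the solid torus.
= 14 + 3 * 4
= 14 + 12 = 26

26


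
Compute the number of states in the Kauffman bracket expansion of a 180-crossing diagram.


Each crossing contributes 2 choices (A-smoothing or B-smoothing).
Total states = 2^180 = 1532495540865888858358347027150309183618739122183602176

1532495540865888858358347027150309183618739122183602176


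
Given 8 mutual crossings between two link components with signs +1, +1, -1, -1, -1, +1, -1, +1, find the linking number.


Step 1: Count positive crossings: 4
Step 2: Count negative crossings: 4
Step 3: Sum of signs = 4 - 4 = 0
Step 4: Linking number = sum/2 = 0/2 = 0

0


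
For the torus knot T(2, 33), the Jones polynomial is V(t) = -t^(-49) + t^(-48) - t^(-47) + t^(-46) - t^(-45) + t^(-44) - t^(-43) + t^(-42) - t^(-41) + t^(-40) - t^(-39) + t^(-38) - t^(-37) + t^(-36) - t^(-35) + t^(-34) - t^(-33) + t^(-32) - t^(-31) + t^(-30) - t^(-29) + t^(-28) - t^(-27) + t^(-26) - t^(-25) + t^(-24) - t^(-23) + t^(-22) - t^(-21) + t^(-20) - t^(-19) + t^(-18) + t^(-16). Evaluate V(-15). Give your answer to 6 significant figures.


Substituting t = -15 into V(t) = -t^(-49) + t^(-48) - t^(-47) + t^(-46) - t^(-45) + t^(-44) - t^(-43) + t^(-42) - t^(-41) + t^(-40) - t^(-39) + t^(-38) - t^(-37) + t^(-36) - t^(-35) + t^(-34) - t^(-33) + t^(-32) - t^(-31) + t^(-30) - t^(-29) + t^(-28) - t^(-27) + t^(-26) - t^(-25) + t^(-24) - t^(-23) + t^(-22) - t^(-21) + t^(-20) - t^(-19) + t^(-18) + t^(-16):
  (-)t^(-49) = 2.35249e-58
  (+)t^(-48) = 3.52874e-57
  (-)t^(-47) = 5.29311e-56
  (+)t^(-46) = 7.93966e-55
  (-)t^(-45) = 1.19095e-53
  (+)t^(-44) = 1.78642e-52
  (-)t^(-43) = 2.67964e-51
  (+)t^(-42) = 4.01945e-50
  (-)t^(-41) = 6.02918e-49
  (+)t^(-40) = 9.04377e-48
  (-)t^(-39) = 1.35657e-46
  (+)t^(-38) = 2.03485e-45
  (-)t^(-37) = 3.05227e-44
  (+)t^(-36) = 4.57841e-43
  (-)t^(-35) = 6.86761e-42
  (+)t^(-34) = 1.03014e-40
  (-)t^(-33) = 1.54521e-39
  (+)t^(-32) = 2.31782e-38
  (-)t^(-31) = 3.47673e-37
  (+)t^(-30) = 5.2151e-36
  (-)t^(-29) = 7.82264e-35
  (+)t^(-28) = 1.1734e-33
  (-)t^(-27) = 1.76009e-32
  (+)t^(-26) = 2.64014e-31
  (-)t^(-25) = 3.96021e-30
  (+)t^(-24) = 5.94032e-29
  (-)t^(-23) = 8.91048e-28
  (+)t^(-22) = 1.33657e-26
  (-)t^(-21) = 2.00486e-25
  (+)t^(-20) = 3.00729e-24
  (-)t^(-19) = 4.51093e-23
  (+)t^(-18) = 6.76639e-22
  (+)t^(-16) = 1.52244e-19
Sum = (2.35249e-58) + (3.52874e-57) + (5.29311e-56) + (7.93966e-55) + (1.19095e-53) + (1.78642e-52) + (2.67964e-51) + (4.01945e-50) + (6.02918e-49) + (9.04377e-48) + (1.35657e-46) + (2.03485e-45) + (3.05227e-44) + (4.57841e-43) + (6.86761e-42) + (1.03014e-40) + (1.54521e-39) + (2.31782e-38) + (3.47673e-37) + (5.2151e-36) + (7.82264e-35) + (1.1734e-33) + (1.76009e-32) + (2.64014e-31) + (3.96021e-30) + (5.94032e-29) + (8.91048e-28) + (1.33657e-26) + (2.00486e-25) + (3.00729e-24) + (4.51093e-23) + (6.76639e-22) + (1.52244e-19)
= 1.529688549e-19
Rounded to 6 significant figures: 1.52969e-19

1.52969e-19


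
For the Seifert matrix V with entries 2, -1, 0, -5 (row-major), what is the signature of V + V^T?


Step 1: V + V^T = [[4, -1], [-1, -10]]
Step 2: trace = -6, det = -41
Step 3: Discriminant = (-6)^2 - 4*(-41) = 200
Step 4: Eigenvalues: 4.07107, -10.0711
Step 5: Signature = (# positive eigenvalues) - (# negative eigenvalues) = 0

0


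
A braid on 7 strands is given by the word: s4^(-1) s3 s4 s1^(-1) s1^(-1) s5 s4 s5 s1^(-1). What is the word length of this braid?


The word length counts the number of generators (including inverses).
Listing each generator: s4^(-1), s3, s4, s1^(-1), s1^(-1), s5, s4, s5, s1^(-1)
There are 9 generators in this braid word.

9


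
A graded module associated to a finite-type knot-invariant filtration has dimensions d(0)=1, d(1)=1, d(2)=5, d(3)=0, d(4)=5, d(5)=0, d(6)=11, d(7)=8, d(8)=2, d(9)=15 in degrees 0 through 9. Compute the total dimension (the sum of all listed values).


Total dimension = d(0) + d(1) + ... + d(9)
= 1 + 1 + 5 + 0 + 5 + 0 + 11 + 8 + 2 + 15
= 48

48


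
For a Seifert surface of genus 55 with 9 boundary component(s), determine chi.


chi = 2 - 2g - b
= 2 - 2*55 - 9
= 2 - 110 - 9 = -117

-117


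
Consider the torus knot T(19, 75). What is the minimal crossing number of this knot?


For a torus knot T(p, q) with gcd(p,q)=1,
the crossing number is min(p*(q-1), q*(p-1)).
p*(q-1) = 19*74 = 1406
q*(p-1) = 75*18 = 1350
min(1406, 1350) = 1350

1350


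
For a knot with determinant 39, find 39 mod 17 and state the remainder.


Step 1: A knot is p-colorable if and only if p divides its determinant.
Step 2: Compute 39 mod 17.
39 = 2 * 17 + 5
Step 3: 39 mod 17 = 5
Step 4: The knot is 17-colorable: no

5


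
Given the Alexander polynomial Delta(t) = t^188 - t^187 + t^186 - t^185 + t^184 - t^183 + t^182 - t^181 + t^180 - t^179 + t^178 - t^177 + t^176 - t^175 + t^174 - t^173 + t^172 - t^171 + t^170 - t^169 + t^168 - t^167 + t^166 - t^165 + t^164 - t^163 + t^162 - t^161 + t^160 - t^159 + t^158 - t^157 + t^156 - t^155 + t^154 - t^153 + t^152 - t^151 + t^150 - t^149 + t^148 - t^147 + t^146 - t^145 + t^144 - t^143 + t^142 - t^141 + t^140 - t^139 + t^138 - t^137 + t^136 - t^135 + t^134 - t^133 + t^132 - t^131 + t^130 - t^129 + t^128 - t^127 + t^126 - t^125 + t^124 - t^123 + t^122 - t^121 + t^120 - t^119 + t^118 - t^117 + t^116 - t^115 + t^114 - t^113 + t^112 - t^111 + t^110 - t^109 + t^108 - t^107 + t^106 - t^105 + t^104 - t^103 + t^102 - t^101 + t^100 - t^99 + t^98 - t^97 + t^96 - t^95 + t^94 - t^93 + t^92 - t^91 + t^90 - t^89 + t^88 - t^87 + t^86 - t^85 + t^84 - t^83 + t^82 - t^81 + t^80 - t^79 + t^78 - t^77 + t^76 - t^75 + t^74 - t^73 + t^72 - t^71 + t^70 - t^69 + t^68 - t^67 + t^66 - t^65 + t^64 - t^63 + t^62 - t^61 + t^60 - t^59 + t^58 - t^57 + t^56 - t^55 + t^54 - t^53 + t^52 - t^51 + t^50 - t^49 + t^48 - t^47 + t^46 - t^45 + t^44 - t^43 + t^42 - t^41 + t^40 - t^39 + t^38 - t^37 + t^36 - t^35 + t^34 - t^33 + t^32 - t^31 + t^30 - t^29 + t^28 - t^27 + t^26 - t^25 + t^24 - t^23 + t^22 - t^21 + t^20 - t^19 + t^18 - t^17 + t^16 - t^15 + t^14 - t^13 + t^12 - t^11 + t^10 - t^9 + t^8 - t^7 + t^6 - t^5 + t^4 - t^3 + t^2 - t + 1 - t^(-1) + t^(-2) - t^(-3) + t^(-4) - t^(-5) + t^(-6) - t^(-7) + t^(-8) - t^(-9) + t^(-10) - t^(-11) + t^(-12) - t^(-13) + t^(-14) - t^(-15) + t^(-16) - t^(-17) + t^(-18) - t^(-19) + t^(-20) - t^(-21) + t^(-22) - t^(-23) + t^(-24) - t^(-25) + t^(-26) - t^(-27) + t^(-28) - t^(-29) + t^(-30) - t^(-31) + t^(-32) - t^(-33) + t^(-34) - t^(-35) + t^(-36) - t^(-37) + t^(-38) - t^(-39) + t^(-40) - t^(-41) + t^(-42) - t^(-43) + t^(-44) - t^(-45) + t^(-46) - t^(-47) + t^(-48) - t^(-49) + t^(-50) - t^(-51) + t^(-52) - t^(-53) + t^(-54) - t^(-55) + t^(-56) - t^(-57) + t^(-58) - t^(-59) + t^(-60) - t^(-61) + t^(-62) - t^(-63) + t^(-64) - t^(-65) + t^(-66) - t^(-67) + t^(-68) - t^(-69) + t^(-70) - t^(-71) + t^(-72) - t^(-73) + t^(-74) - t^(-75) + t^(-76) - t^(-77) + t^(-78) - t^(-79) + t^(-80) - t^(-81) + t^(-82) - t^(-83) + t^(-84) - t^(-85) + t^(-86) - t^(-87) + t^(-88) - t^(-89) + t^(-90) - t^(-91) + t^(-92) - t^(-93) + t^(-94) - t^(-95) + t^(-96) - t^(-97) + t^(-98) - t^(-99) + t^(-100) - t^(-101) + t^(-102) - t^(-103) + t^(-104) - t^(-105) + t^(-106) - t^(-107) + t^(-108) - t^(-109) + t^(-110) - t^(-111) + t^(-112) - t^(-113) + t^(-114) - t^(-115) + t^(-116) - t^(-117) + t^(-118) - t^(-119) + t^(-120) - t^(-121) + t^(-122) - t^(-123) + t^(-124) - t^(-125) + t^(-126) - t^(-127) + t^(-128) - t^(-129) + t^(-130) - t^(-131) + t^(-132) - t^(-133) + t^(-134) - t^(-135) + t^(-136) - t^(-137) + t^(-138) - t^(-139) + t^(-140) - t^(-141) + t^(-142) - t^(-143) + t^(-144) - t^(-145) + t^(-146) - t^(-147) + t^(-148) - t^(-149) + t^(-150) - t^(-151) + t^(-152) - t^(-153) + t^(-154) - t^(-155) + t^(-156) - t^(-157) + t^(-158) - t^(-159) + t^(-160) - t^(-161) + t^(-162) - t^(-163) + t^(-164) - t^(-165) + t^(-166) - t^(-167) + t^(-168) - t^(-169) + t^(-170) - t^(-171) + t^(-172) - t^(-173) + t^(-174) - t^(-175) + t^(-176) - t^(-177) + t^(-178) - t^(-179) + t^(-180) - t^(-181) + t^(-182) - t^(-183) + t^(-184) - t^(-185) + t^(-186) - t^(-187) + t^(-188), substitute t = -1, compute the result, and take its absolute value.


Step 1: The polynomial has 377 terms with alternating signs, exponents from 188 down to -188.
Step 2: Substitute t = -1. The i-th term has coefficient (-1)^i and exponent (m-i),
  so its value is (-1)^i * (-1)^(m-i) = (-1)^m = 1 for every i.
Step 3: All 377 terms equal 1, so Delta(-1) = 377 * (1) = 377
Step 4: |Delta(-1)| = 377

377


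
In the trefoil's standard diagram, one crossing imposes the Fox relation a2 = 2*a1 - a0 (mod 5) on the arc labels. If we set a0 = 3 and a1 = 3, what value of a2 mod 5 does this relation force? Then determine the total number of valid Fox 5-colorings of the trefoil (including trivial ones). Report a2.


Step 1: Apply the given crossing relation 2*a1 - a0 - a2 = 0 (mod 5).
  a2 = 2*a1 - a0 mod 5
  a2 = 2*3 - 3 mod 5
  a2 = 6 - 3 mod 5
  a2 = 3 mod 5 = 3
Step 2: The trefoil has determinant 3.
  Number of Fox p-colorings (p prime) is p^2 if p = 3, else p.
  Since 5 does not divide 3, only trivial (constant) colorings exist.
  (Here a0 = a1 = a2 = 3, the constant coloring, which is valid.)
  Total colorings = 5
Step 3: a2 = 3, total Fox 5-colorings = 5

3


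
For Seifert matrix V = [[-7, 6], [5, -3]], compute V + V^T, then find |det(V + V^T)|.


Step 1: Form V + V^T where V = [[-7, 6], [5, -3]]
  V^T = [[-7, 5], [6, -3]]
  V + V^T = [[-14, 11], [11, -6]]
Step 2: det(V + V^T) = (-14)*(-6) - 11*11
  = 84 - 121 = -37
Step 3: Knot determinant = |det(V + V^T)| = |-37| = 37

37


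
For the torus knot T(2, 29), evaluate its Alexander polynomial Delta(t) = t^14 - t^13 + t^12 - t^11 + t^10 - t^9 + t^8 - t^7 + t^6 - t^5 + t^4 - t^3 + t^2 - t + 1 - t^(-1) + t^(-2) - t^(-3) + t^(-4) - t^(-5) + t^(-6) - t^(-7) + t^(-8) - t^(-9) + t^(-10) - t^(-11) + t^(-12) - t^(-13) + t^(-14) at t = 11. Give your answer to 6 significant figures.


Substituting t = 11 into Delta(t) = t^14 - t^13 + t^12 - t^11 + t^10 - t^9 + t^8 - t^7 + t^6 - t^5 + t^4 - t^3 + t^2 - t + 1 - t^(-1) + t^(-2) - t^(-3) + t^(-4) - t^(-5) + t^(-6) - t^(-7) + t^(-8) - t^(-9) + t^(-10) - t^(-11) + t^(-12) - t^(-13) + t^(-14):
Term values: (379749833583241) + (-34522712143931) + (3138428376721) + (-285311670611) + (25937424601) + (-2357947691) + (214358881) + (-19487171) + (1771561) + (-161051) + (14641) + (-1331) + (121) + (-11) + (1) + (-0.0909091) + (0.00826446) + (-0.000751315) + (6.83013e-05) + (-6.20921e-06) + (5.64474e-07) + (-5.13158e-08) + (4.66507e-09) + (-4.24098e-10) + (3.85543e-11) + (-3.50494e-12) + (3.18631e-13) + (-2.89664e-14) + (2.63331e-15)
Sum = 3.481040141e+14
Rounded to 6 significant figures: 3.48104e+14

3.48104e+14


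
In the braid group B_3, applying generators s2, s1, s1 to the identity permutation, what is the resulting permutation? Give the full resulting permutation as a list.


Starting with identity [1, 2, 3].
Apply generators in sequence:
  After s2: [1, 3, 2]
  After s1: [3, 1, 2]
  After s1: [1, 3, 2]
Final permutation: [1, 3, 2]

[1, 3, 2]


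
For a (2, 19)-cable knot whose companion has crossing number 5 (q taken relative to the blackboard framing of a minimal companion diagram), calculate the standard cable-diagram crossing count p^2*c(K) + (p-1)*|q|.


Step 1: Each of the c(K) crossings of the companion diagram becomes p*p = p^2 crossings among the p parallel strands, and each of the |q| twists s_1 s_2 ... s_(p-1) adds (p-1) crossings.
  Crossings = p^2 * c(K) + (p-1)*|q|
Step 2: = 2^2 * 5 + (2-1)*19
Step 3: = 4*5 + 1*19
Step 4: = 20 + 19 = 39

39


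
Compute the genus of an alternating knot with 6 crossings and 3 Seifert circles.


For alternating knots, g = (c - s + 1)/2.
= (6 - 3 + 1)/2
= 4/2 = 2

2


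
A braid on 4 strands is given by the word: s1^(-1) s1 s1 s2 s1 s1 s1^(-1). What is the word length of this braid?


The word length counts the number of generators (including inverses).
Listing each generator: s1^(-1), s1, s1, s2, s1, s1, s1^(-1)
There are 7 generators in this braid word.

7


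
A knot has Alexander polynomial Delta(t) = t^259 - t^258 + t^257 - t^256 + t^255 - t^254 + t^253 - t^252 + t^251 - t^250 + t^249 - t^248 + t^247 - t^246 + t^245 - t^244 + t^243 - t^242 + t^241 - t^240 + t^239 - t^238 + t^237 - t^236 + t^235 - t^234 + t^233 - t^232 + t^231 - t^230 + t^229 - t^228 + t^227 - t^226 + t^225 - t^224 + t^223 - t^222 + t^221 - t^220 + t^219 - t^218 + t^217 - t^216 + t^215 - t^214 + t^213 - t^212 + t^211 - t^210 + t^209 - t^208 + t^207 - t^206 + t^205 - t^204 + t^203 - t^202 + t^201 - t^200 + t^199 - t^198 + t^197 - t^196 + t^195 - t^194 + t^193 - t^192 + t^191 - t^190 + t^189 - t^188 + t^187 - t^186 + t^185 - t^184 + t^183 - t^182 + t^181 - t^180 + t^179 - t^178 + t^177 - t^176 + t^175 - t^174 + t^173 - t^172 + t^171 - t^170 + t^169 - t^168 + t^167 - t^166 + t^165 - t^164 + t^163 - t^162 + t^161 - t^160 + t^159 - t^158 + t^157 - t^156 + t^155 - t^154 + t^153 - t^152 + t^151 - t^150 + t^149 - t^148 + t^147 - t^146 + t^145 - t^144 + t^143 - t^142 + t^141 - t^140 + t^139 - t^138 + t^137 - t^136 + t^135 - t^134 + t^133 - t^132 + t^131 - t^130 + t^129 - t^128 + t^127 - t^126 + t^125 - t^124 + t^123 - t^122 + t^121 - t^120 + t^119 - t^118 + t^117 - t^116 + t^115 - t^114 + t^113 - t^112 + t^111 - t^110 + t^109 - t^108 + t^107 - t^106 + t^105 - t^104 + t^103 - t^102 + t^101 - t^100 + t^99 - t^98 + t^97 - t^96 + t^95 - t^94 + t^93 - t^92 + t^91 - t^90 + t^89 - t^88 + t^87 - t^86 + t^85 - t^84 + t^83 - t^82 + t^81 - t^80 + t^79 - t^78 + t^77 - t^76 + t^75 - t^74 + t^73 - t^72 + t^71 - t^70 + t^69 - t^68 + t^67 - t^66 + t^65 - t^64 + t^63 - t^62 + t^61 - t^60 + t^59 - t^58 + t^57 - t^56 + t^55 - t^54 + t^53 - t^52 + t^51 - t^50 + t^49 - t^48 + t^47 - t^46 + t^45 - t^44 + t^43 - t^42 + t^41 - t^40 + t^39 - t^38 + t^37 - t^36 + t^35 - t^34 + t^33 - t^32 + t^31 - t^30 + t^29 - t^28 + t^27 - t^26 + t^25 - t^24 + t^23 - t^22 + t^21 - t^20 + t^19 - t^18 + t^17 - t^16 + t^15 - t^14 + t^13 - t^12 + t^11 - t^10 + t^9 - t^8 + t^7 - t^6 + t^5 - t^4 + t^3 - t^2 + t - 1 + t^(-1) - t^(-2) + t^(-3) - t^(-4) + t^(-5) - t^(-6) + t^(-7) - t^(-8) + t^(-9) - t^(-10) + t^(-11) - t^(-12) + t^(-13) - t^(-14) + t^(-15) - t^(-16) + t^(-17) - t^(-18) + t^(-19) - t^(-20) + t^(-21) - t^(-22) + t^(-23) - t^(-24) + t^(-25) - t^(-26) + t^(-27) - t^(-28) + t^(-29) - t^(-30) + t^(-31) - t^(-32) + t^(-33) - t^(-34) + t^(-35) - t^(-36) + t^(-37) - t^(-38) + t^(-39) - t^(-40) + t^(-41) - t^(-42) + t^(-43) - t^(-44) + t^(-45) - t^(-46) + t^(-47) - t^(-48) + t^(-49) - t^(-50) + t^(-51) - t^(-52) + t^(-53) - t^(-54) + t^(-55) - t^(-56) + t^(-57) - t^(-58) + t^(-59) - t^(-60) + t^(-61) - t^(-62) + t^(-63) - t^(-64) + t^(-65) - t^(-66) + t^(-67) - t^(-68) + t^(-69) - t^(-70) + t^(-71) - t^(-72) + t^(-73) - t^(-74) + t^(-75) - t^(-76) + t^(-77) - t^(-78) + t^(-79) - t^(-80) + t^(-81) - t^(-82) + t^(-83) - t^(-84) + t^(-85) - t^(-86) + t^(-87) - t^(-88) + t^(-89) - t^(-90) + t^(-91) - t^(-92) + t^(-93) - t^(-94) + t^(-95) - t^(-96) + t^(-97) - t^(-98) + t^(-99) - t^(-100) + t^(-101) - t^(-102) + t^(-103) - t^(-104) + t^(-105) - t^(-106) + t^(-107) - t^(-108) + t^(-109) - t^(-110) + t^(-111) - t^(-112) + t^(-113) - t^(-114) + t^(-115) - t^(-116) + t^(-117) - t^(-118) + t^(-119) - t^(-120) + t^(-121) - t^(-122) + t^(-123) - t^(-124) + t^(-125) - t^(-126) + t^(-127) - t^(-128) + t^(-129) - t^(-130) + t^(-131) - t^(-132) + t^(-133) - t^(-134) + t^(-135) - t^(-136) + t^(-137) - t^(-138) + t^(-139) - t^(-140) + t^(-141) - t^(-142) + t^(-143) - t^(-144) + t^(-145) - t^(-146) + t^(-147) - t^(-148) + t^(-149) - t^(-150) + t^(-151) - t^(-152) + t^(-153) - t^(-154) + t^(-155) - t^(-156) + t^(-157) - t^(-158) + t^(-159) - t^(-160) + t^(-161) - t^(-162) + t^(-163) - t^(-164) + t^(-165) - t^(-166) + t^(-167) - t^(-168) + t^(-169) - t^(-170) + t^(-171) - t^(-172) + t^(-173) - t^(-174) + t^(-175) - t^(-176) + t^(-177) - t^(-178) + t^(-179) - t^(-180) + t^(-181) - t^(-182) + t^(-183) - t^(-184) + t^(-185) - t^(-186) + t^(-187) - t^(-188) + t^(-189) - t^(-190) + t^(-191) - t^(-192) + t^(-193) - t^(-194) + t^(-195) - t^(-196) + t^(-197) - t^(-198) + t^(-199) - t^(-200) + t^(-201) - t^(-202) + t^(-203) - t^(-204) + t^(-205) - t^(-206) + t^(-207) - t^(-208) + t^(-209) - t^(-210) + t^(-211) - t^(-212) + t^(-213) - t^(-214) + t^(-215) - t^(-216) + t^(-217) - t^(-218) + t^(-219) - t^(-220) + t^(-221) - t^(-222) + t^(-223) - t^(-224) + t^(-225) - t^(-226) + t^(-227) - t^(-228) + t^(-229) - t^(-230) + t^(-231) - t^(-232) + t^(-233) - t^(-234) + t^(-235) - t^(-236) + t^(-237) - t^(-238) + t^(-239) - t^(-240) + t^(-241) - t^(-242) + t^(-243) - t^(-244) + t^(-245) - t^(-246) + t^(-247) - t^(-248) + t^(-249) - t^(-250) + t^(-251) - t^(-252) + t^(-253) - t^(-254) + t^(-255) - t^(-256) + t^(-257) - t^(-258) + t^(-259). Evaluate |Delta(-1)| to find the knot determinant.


Step 1: The polynomial has 519 terms with alternating signs, exponents from 259 down to -259.
Step 2: Substitute t = -1. The i-th term has coefficient (-1)^i and exponent (m-i),
  so its value is (-1)^i * (-1)^(m-i) = (-1)^m = -1 for every i.
Step 3: All 519 terms equal -1, so Delta(-1) = 519 * (-1) = -519
Step 4: |Delta(-1)| = 519

519


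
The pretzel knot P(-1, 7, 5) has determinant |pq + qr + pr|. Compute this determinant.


Step 1: Compute pq + qr + pr.
pq = (-1)*7 = -7
qr = 7*5 = 35
pr = (-1)*5 = -5
pq + qr + pr = -7 + 35 + (-5) = 23
Step 2: Take absolute value.
det(P(-1,7,5)) = |23| = 23

23
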